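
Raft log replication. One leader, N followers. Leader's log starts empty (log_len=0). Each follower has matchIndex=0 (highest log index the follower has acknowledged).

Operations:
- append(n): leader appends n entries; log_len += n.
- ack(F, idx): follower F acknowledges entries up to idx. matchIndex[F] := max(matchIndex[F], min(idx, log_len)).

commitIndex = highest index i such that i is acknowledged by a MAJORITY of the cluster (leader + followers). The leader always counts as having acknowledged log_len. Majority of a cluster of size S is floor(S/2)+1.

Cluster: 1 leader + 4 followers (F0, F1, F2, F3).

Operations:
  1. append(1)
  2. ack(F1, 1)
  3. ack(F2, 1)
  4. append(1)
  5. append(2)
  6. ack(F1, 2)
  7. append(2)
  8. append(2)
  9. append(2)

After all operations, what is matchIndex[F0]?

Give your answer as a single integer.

Answer: 0

Derivation:
Op 1: append 1 -> log_len=1
Op 2: F1 acks idx 1 -> match: F0=0 F1=1 F2=0 F3=0; commitIndex=0
Op 3: F2 acks idx 1 -> match: F0=0 F1=1 F2=1 F3=0; commitIndex=1
Op 4: append 1 -> log_len=2
Op 5: append 2 -> log_len=4
Op 6: F1 acks idx 2 -> match: F0=0 F1=2 F2=1 F3=0; commitIndex=1
Op 7: append 2 -> log_len=6
Op 8: append 2 -> log_len=8
Op 9: append 2 -> log_len=10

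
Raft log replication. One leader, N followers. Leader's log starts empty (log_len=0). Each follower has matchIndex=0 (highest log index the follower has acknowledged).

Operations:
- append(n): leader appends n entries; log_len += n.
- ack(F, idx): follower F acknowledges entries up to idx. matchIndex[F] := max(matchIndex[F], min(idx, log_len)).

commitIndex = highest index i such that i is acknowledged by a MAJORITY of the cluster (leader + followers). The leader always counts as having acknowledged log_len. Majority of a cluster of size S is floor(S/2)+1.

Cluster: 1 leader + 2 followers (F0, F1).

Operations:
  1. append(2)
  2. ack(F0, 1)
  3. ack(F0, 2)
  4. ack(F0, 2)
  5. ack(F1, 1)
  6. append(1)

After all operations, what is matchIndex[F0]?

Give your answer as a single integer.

Op 1: append 2 -> log_len=2
Op 2: F0 acks idx 1 -> match: F0=1 F1=0; commitIndex=1
Op 3: F0 acks idx 2 -> match: F0=2 F1=0; commitIndex=2
Op 4: F0 acks idx 2 -> match: F0=2 F1=0; commitIndex=2
Op 5: F1 acks idx 1 -> match: F0=2 F1=1; commitIndex=2
Op 6: append 1 -> log_len=3

Answer: 2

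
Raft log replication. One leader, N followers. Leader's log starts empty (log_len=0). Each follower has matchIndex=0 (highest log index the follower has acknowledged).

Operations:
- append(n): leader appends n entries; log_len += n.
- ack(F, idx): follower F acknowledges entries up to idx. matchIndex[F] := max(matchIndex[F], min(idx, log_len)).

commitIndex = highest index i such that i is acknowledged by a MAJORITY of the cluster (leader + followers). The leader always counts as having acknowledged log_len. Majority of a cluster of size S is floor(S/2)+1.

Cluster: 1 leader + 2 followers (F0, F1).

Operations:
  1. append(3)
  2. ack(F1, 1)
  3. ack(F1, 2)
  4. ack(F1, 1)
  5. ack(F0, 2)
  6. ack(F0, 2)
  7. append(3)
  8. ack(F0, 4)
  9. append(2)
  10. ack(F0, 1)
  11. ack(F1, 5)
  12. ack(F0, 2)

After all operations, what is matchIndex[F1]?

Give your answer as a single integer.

Answer: 5

Derivation:
Op 1: append 3 -> log_len=3
Op 2: F1 acks idx 1 -> match: F0=0 F1=1; commitIndex=1
Op 3: F1 acks idx 2 -> match: F0=0 F1=2; commitIndex=2
Op 4: F1 acks idx 1 -> match: F0=0 F1=2; commitIndex=2
Op 5: F0 acks idx 2 -> match: F0=2 F1=2; commitIndex=2
Op 6: F0 acks idx 2 -> match: F0=2 F1=2; commitIndex=2
Op 7: append 3 -> log_len=6
Op 8: F0 acks idx 4 -> match: F0=4 F1=2; commitIndex=4
Op 9: append 2 -> log_len=8
Op 10: F0 acks idx 1 -> match: F0=4 F1=2; commitIndex=4
Op 11: F1 acks idx 5 -> match: F0=4 F1=5; commitIndex=5
Op 12: F0 acks idx 2 -> match: F0=4 F1=5; commitIndex=5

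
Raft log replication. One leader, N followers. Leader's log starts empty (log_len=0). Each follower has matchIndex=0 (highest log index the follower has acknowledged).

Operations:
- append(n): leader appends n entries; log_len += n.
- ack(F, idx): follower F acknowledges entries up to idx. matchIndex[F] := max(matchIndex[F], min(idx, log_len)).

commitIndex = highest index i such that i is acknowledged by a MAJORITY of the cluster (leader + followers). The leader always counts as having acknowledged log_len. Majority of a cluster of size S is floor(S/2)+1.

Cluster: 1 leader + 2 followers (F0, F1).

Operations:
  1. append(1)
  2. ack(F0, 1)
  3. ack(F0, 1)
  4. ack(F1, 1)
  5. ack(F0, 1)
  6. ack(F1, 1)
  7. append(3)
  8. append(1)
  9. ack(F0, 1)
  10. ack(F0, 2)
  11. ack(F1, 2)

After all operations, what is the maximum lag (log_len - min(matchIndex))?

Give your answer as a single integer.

Answer: 3

Derivation:
Op 1: append 1 -> log_len=1
Op 2: F0 acks idx 1 -> match: F0=1 F1=0; commitIndex=1
Op 3: F0 acks idx 1 -> match: F0=1 F1=0; commitIndex=1
Op 4: F1 acks idx 1 -> match: F0=1 F1=1; commitIndex=1
Op 5: F0 acks idx 1 -> match: F0=1 F1=1; commitIndex=1
Op 6: F1 acks idx 1 -> match: F0=1 F1=1; commitIndex=1
Op 7: append 3 -> log_len=4
Op 8: append 1 -> log_len=5
Op 9: F0 acks idx 1 -> match: F0=1 F1=1; commitIndex=1
Op 10: F0 acks idx 2 -> match: F0=2 F1=1; commitIndex=2
Op 11: F1 acks idx 2 -> match: F0=2 F1=2; commitIndex=2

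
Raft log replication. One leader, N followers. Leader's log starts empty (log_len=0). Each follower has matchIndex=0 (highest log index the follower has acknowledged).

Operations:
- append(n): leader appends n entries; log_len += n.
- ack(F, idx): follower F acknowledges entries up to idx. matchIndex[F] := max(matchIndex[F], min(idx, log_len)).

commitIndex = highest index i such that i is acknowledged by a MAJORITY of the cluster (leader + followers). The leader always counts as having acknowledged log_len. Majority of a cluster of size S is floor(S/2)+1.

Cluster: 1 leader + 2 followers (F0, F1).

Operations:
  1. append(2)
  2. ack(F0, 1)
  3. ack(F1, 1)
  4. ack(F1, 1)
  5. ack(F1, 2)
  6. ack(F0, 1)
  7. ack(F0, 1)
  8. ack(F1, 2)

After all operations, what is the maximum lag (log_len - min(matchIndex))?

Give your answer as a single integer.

Answer: 1

Derivation:
Op 1: append 2 -> log_len=2
Op 2: F0 acks idx 1 -> match: F0=1 F1=0; commitIndex=1
Op 3: F1 acks idx 1 -> match: F0=1 F1=1; commitIndex=1
Op 4: F1 acks idx 1 -> match: F0=1 F1=1; commitIndex=1
Op 5: F1 acks idx 2 -> match: F0=1 F1=2; commitIndex=2
Op 6: F0 acks idx 1 -> match: F0=1 F1=2; commitIndex=2
Op 7: F0 acks idx 1 -> match: F0=1 F1=2; commitIndex=2
Op 8: F1 acks idx 2 -> match: F0=1 F1=2; commitIndex=2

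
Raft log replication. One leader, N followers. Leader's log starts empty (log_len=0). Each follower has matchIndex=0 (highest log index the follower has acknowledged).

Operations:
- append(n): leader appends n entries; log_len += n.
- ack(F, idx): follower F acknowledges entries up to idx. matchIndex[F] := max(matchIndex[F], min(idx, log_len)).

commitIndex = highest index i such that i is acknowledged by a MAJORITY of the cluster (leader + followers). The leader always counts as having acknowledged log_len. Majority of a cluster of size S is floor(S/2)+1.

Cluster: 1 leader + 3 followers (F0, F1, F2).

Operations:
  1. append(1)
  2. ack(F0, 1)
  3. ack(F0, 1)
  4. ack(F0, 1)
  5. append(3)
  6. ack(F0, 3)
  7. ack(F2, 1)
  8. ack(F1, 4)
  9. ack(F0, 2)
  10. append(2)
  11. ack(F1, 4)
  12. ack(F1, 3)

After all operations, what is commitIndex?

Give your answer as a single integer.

Op 1: append 1 -> log_len=1
Op 2: F0 acks idx 1 -> match: F0=1 F1=0 F2=0; commitIndex=0
Op 3: F0 acks idx 1 -> match: F0=1 F1=0 F2=0; commitIndex=0
Op 4: F0 acks idx 1 -> match: F0=1 F1=0 F2=0; commitIndex=0
Op 5: append 3 -> log_len=4
Op 6: F0 acks idx 3 -> match: F0=3 F1=0 F2=0; commitIndex=0
Op 7: F2 acks idx 1 -> match: F0=3 F1=0 F2=1; commitIndex=1
Op 8: F1 acks idx 4 -> match: F0=3 F1=4 F2=1; commitIndex=3
Op 9: F0 acks idx 2 -> match: F0=3 F1=4 F2=1; commitIndex=3
Op 10: append 2 -> log_len=6
Op 11: F1 acks idx 4 -> match: F0=3 F1=4 F2=1; commitIndex=3
Op 12: F1 acks idx 3 -> match: F0=3 F1=4 F2=1; commitIndex=3

Answer: 3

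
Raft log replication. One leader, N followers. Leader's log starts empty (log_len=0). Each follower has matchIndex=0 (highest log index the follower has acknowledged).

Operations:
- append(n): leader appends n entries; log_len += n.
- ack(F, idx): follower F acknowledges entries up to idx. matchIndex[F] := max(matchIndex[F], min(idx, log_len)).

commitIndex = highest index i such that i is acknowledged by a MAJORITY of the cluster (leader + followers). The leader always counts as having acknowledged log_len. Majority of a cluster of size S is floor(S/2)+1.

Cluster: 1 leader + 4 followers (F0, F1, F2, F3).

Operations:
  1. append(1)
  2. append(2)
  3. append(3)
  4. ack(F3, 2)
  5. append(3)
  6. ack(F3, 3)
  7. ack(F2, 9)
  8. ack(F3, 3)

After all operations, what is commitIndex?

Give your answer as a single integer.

Op 1: append 1 -> log_len=1
Op 2: append 2 -> log_len=3
Op 3: append 3 -> log_len=6
Op 4: F3 acks idx 2 -> match: F0=0 F1=0 F2=0 F3=2; commitIndex=0
Op 5: append 3 -> log_len=9
Op 6: F3 acks idx 3 -> match: F0=0 F1=0 F2=0 F3=3; commitIndex=0
Op 7: F2 acks idx 9 -> match: F0=0 F1=0 F2=9 F3=3; commitIndex=3
Op 8: F3 acks idx 3 -> match: F0=0 F1=0 F2=9 F3=3; commitIndex=3

Answer: 3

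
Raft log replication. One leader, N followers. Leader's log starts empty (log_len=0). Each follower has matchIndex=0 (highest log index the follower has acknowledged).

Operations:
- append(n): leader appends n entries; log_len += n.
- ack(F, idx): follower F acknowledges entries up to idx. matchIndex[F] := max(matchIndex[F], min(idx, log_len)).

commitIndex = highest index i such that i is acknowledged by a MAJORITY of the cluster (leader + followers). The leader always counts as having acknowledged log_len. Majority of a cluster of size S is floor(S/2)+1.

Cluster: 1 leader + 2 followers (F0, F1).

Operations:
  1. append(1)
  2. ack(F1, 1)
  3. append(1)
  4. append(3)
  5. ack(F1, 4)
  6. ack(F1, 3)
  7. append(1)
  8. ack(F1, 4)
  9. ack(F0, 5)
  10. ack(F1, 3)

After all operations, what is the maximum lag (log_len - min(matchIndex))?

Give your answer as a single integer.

Answer: 2

Derivation:
Op 1: append 1 -> log_len=1
Op 2: F1 acks idx 1 -> match: F0=0 F1=1; commitIndex=1
Op 3: append 1 -> log_len=2
Op 4: append 3 -> log_len=5
Op 5: F1 acks idx 4 -> match: F0=0 F1=4; commitIndex=4
Op 6: F1 acks idx 3 -> match: F0=0 F1=4; commitIndex=4
Op 7: append 1 -> log_len=6
Op 8: F1 acks idx 4 -> match: F0=0 F1=4; commitIndex=4
Op 9: F0 acks idx 5 -> match: F0=5 F1=4; commitIndex=5
Op 10: F1 acks idx 3 -> match: F0=5 F1=4; commitIndex=5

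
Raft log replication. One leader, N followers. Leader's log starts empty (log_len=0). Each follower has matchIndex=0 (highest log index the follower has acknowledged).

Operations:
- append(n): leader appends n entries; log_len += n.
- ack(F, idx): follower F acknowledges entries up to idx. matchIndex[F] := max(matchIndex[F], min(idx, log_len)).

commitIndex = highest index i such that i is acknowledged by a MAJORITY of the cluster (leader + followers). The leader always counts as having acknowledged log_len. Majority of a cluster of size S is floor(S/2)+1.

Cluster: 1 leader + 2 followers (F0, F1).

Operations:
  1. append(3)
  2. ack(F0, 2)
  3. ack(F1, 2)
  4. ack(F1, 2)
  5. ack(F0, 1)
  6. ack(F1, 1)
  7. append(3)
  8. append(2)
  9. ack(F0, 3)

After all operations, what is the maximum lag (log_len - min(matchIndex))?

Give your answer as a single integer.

Op 1: append 3 -> log_len=3
Op 2: F0 acks idx 2 -> match: F0=2 F1=0; commitIndex=2
Op 3: F1 acks idx 2 -> match: F0=2 F1=2; commitIndex=2
Op 4: F1 acks idx 2 -> match: F0=2 F1=2; commitIndex=2
Op 5: F0 acks idx 1 -> match: F0=2 F1=2; commitIndex=2
Op 6: F1 acks idx 1 -> match: F0=2 F1=2; commitIndex=2
Op 7: append 3 -> log_len=6
Op 8: append 2 -> log_len=8
Op 9: F0 acks idx 3 -> match: F0=3 F1=2; commitIndex=3

Answer: 6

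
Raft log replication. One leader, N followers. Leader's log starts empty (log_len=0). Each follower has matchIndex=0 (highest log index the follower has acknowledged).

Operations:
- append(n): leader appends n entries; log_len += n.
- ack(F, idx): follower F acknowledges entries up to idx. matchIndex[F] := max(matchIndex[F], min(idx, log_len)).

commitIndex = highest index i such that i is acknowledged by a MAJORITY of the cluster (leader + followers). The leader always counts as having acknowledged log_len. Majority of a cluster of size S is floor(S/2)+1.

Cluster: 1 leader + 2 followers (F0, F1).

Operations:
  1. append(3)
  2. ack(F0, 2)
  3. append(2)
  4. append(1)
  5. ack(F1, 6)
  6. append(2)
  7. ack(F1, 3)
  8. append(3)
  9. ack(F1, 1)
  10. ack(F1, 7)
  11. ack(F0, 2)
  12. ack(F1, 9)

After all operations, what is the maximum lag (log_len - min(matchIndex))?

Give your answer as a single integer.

Answer: 9

Derivation:
Op 1: append 3 -> log_len=3
Op 2: F0 acks idx 2 -> match: F0=2 F1=0; commitIndex=2
Op 3: append 2 -> log_len=5
Op 4: append 1 -> log_len=6
Op 5: F1 acks idx 6 -> match: F0=2 F1=6; commitIndex=6
Op 6: append 2 -> log_len=8
Op 7: F1 acks idx 3 -> match: F0=2 F1=6; commitIndex=6
Op 8: append 3 -> log_len=11
Op 9: F1 acks idx 1 -> match: F0=2 F1=6; commitIndex=6
Op 10: F1 acks idx 7 -> match: F0=2 F1=7; commitIndex=7
Op 11: F0 acks idx 2 -> match: F0=2 F1=7; commitIndex=7
Op 12: F1 acks idx 9 -> match: F0=2 F1=9; commitIndex=9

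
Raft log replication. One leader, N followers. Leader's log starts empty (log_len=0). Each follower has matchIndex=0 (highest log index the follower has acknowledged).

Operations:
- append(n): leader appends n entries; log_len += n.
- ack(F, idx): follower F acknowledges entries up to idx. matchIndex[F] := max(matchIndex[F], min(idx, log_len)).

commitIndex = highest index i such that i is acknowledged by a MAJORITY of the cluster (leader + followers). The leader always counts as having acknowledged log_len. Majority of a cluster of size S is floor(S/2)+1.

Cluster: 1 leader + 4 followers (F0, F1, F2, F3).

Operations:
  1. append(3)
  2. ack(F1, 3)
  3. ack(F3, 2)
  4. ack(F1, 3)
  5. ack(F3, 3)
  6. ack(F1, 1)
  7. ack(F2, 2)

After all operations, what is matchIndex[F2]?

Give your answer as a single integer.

Answer: 2

Derivation:
Op 1: append 3 -> log_len=3
Op 2: F1 acks idx 3 -> match: F0=0 F1=3 F2=0 F3=0; commitIndex=0
Op 3: F3 acks idx 2 -> match: F0=0 F1=3 F2=0 F3=2; commitIndex=2
Op 4: F1 acks idx 3 -> match: F0=0 F1=3 F2=0 F3=2; commitIndex=2
Op 5: F3 acks idx 3 -> match: F0=0 F1=3 F2=0 F3=3; commitIndex=3
Op 6: F1 acks idx 1 -> match: F0=0 F1=3 F2=0 F3=3; commitIndex=3
Op 7: F2 acks idx 2 -> match: F0=0 F1=3 F2=2 F3=3; commitIndex=3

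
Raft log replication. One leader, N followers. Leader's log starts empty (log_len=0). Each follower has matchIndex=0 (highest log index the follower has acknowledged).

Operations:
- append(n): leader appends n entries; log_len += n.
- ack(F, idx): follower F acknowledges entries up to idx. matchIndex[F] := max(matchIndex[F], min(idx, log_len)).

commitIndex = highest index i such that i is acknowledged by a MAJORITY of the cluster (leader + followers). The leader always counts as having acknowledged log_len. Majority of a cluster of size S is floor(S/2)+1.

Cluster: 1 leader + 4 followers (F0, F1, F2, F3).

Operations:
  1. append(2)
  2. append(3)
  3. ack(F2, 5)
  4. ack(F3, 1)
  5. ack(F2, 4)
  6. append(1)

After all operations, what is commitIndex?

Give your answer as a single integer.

Answer: 1

Derivation:
Op 1: append 2 -> log_len=2
Op 2: append 3 -> log_len=5
Op 3: F2 acks idx 5 -> match: F0=0 F1=0 F2=5 F3=0; commitIndex=0
Op 4: F3 acks idx 1 -> match: F0=0 F1=0 F2=5 F3=1; commitIndex=1
Op 5: F2 acks idx 4 -> match: F0=0 F1=0 F2=5 F3=1; commitIndex=1
Op 6: append 1 -> log_len=6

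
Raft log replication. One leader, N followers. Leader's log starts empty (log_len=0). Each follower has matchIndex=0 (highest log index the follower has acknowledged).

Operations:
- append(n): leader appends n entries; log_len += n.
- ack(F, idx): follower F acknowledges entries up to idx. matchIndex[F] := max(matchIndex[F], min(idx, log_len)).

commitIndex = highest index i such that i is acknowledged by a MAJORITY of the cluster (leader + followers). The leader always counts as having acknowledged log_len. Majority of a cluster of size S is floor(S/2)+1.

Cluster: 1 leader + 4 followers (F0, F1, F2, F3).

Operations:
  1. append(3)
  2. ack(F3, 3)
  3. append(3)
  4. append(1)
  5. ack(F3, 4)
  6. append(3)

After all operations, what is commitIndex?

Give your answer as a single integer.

Answer: 0

Derivation:
Op 1: append 3 -> log_len=3
Op 2: F3 acks idx 3 -> match: F0=0 F1=0 F2=0 F3=3; commitIndex=0
Op 3: append 3 -> log_len=6
Op 4: append 1 -> log_len=7
Op 5: F3 acks idx 4 -> match: F0=0 F1=0 F2=0 F3=4; commitIndex=0
Op 6: append 3 -> log_len=10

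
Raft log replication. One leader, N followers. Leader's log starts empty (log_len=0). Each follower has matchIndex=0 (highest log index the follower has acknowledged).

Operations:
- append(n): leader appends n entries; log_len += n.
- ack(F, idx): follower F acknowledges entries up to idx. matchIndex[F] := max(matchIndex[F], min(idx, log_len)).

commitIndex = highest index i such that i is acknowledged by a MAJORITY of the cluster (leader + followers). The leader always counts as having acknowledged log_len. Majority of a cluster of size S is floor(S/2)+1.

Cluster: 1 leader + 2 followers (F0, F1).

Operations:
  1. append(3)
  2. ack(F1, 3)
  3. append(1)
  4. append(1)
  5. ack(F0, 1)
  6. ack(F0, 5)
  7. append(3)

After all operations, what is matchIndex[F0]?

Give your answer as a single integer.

Answer: 5

Derivation:
Op 1: append 3 -> log_len=3
Op 2: F1 acks idx 3 -> match: F0=0 F1=3; commitIndex=3
Op 3: append 1 -> log_len=4
Op 4: append 1 -> log_len=5
Op 5: F0 acks idx 1 -> match: F0=1 F1=3; commitIndex=3
Op 6: F0 acks idx 5 -> match: F0=5 F1=3; commitIndex=5
Op 7: append 3 -> log_len=8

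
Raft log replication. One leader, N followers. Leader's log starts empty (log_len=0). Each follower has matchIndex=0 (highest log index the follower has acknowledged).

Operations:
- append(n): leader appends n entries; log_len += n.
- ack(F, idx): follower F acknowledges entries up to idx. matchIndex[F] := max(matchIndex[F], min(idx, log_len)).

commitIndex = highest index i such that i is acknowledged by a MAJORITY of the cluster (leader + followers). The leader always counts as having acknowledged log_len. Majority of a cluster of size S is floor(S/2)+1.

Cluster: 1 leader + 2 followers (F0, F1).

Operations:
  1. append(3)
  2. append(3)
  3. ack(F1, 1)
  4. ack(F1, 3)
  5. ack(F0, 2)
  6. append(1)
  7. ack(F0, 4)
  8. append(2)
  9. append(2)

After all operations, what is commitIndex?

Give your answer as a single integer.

Answer: 4

Derivation:
Op 1: append 3 -> log_len=3
Op 2: append 3 -> log_len=6
Op 3: F1 acks idx 1 -> match: F0=0 F1=1; commitIndex=1
Op 4: F1 acks idx 3 -> match: F0=0 F1=3; commitIndex=3
Op 5: F0 acks idx 2 -> match: F0=2 F1=3; commitIndex=3
Op 6: append 1 -> log_len=7
Op 7: F0 acks idx 4 -> match: F0=4 F1=3; commitIndex=4
Op 8: append 2 -> log_len=9
Op 9: append 2 -> log_len=11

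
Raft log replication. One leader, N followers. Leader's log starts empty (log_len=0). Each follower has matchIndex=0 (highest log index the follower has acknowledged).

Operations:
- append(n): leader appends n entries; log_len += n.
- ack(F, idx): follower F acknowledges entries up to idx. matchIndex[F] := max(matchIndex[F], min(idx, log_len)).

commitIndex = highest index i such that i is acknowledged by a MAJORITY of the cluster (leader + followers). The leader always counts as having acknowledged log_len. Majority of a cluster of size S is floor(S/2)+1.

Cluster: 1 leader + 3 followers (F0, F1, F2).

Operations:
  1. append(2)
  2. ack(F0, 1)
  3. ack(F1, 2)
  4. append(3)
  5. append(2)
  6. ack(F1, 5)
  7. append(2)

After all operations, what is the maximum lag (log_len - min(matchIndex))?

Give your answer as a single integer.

Answer: 9

Derivation:
Op 1: append 2 -> log_len=2
Op 2: F0 acks idx 1 -> match: F0=1 F1=0 F2=0; commitIndex=0
Op 3: F1 acks idx 2 -> match: F0=1 F1=2 F2=0; commitIndex=1
Op 4: append 3 -> log_len=5
Op 5: append 2 -> log_len=7
Op 6: F1 acks idx 5 -> match: F0=1 F1=5 F2=0; commitIndex=1
Op 7: append 2 -> log_len=9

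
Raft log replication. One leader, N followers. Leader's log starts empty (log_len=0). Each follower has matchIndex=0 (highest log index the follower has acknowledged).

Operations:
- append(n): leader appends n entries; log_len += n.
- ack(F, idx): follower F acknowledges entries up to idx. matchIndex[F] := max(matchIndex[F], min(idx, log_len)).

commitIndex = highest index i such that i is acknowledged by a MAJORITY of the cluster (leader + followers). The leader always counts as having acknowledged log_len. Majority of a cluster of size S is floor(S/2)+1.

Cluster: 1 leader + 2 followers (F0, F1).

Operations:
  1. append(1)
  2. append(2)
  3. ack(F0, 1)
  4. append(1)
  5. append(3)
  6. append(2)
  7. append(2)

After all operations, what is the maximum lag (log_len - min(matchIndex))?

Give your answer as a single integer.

Answer: 11

Derivation:
Op 1: append 1 -> log_len=1
Op 2: append 2 -> log_len=3
Op 3: F0 acks idx 1 -> match: F0=1 F1=0; commitIndex=1
Op 4: append 1 -> log_len=4
Op 5: append 3 -> log_len=7
Op 6: append 2 -> log_len=9
Op 7: append 2 -> log_len=11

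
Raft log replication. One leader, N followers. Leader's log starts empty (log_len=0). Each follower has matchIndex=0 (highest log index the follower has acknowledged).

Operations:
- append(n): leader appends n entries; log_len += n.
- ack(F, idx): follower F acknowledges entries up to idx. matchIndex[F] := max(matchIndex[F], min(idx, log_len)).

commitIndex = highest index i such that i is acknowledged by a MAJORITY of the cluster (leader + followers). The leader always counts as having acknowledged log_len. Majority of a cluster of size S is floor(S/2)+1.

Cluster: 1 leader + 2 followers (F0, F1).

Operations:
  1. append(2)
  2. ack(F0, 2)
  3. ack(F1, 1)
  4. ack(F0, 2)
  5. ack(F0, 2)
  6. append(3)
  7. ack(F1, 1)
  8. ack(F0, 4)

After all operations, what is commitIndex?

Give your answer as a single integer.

Op 1: append 2 -> log_len=2
Op 2: F0 acks idx 2 -> match: F0=2 F1=0; commitIndex=2
Op 3: F1 acks idx 1 -> match: F0=2 F1=1; commitIndex=2
Op 4: F0 acks idx 2 -> match: F0=2 F1=1; commitIndex=2
Op 5: F0 acks idx 2 -> match: F0=2 F1=1; commitIndex=2
Op 6: append 3 -> log_len=5
Op 7: F1 acks idx 1 -> match: F0=2 F1=1; commitIndex=2
Op 8: F0 acks idx 4 -> match: F0=4 F1=1; commitIndex=4

Answer: 4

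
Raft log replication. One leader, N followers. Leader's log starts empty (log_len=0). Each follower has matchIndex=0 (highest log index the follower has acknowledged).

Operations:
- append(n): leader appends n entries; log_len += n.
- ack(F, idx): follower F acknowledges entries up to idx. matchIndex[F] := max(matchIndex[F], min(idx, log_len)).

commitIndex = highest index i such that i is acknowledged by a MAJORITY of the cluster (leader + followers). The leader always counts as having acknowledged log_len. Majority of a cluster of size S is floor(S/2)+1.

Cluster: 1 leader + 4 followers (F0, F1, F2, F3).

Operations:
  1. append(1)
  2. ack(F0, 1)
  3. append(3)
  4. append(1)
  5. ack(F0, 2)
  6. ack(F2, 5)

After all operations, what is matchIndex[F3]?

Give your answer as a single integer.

Answer: 0

Derivation:
Op 1: append 1 -> log_len=1
Op 2: F0 acks idx 1 -> match: F0=1 F1=0 F2=0 F3=0; commitIndex=0
Op 3: append 3 -> log_len=4
Op 4: append 1 -> log_len=5
Op 5: F0 acks idx 2 -> match: F0=2 F1=0 F2=0 F3=0; commitIndex=0
Op 6: F2 acks idx 5 -> match: F0=2 F1=0 F2=5 F3=0; commitIndex=2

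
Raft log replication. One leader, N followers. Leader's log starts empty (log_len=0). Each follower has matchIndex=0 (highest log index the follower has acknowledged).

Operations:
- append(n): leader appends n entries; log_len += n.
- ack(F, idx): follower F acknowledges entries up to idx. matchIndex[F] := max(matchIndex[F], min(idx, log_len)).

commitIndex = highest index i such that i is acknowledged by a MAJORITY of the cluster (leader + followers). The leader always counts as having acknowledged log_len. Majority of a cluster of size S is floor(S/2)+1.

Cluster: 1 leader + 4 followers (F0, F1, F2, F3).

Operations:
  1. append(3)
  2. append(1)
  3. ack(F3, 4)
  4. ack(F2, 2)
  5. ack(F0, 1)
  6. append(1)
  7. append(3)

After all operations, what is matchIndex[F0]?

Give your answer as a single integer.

Answer: 1

Derivation:
Op 1: append 3 -> log_len=3
Op 2: append 1 -> log_len=4
Op 3: F3 acks idx 4 -> match: F0=0 F1=0 F2=0 F3=4; commitIndex=0
Op 4: F2 acks idx 2 -> match: F0=0 F1=0 F2=2 F3=4; commitIndex=2
Op 5: F0 acks idx 1 -> match: F0=1 F1=0 F2=2 F3=4; commitIndex=2
Op 6: append 1 -> log_len=5
Op 7: append 3 -> log_len=8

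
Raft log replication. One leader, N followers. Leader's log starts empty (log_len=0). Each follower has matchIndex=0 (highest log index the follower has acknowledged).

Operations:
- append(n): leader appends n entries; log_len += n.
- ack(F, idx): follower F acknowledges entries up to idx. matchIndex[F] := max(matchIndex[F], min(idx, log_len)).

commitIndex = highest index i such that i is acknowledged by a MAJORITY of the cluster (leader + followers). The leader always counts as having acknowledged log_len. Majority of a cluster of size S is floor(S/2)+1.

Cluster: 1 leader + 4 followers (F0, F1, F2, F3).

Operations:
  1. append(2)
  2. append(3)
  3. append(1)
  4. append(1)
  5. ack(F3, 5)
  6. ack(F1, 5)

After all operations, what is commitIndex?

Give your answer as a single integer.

Answer: 5

Derivation:
Op 1: append 2 -> log_len=2
Op 2: append 3 -> log_len=5
Op 3: append 1 -> log_len=6
Op 4: append 1 -> log_len=7
Op 5: F3 acks idx 5 -> match: F0=0 F1=0 F2=0 F3=5; commitIndex=0
Op 6: F1 acks idx 5 -> match: F0=0 F1=5 F2=0 F3=5; commitIndex=5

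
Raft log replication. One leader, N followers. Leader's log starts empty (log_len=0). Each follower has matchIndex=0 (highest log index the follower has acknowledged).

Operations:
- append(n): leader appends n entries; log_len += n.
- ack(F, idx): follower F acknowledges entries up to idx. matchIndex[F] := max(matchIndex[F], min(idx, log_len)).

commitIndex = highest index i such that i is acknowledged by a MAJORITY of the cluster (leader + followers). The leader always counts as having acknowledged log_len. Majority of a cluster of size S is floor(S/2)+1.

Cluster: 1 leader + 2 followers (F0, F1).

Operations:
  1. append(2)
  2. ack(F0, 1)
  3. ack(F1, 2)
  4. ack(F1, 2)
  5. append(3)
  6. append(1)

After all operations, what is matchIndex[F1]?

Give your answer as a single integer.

Answer: 2

Derivation:
Op 1: append 2 -> log_len=2
Op 2: F0 acks idx 1 -> match: F0=1 F1=0; commitIndex=1
Op 3: F1 acks idx 2 -> match: F0=1 F1=2; commitIndex=2
Op 4: F1 acks idx 2 -> match: F0=1 F1=2; commitIndex=2
Op 5: append 3 -> log_len=5
Op 6: append 1 -> log_len=6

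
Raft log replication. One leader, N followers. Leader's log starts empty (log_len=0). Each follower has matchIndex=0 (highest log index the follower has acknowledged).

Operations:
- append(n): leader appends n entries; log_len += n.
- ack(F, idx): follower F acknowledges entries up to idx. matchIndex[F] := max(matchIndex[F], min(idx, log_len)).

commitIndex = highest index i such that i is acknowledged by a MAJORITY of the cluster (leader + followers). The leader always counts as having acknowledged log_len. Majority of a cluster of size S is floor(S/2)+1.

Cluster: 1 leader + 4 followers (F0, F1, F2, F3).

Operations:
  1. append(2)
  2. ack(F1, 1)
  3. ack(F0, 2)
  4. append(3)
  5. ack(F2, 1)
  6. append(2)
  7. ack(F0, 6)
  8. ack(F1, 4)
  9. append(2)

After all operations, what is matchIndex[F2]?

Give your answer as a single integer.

Answer: 1

Derivation:
Op 1: append 2 -> log_len=2
Op 2: F1 acks idx 1 -> match: F0=0 F1=1 F2=0 F3=0; commitIndex=0
Op 3: F0 acks idx 2 -> match: F0=2 F1=1 F2=0 F3=0; commitIndex=1
Op 4: append 3 -> log_len=5
Op 5: F2 acks idx 1 -> match: F0=2 F1=1 F2=1 F3=0; commitIndex=1
Op 6: append 2 -> log_len=7
Op 7: F0 acks idx 6 -> match: F0=6 F1=1 F2=1 F3=0; commitIndex=1
Op 8: F1 acks idx 4 -> match: F0=6 F1=4 F2=1 F3=0; commitIndex=4
Op 9: append 2 -> log_len=9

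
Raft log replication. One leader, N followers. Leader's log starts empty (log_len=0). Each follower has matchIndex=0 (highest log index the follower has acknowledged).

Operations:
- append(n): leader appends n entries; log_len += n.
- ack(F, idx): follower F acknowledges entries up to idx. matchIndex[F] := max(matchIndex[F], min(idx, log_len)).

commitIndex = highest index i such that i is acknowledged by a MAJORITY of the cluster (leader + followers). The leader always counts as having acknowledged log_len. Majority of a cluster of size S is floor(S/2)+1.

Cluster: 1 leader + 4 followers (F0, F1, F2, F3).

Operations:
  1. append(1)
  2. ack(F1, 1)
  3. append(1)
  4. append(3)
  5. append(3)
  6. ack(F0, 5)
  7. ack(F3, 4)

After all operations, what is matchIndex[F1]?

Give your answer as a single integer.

Op 1: append 1 -> log_len=1
Op 2: F1 acks idx 1 -> match: F0=0 F1=1 F2=0 F3=0; commitIndex=0
Op 3: append 1 -> log_len=2
Op 4: append 3 -> log_len=5
Op 5: append 3 -> log_len=8
Op 6: F0 acks idx 5 -> match: F0=5 F1=1 F2=0 F3=0; commitIndex=1
Op 7: F3 acks idx 4 -> match: F0=5 F1=1 F2=0 F3=4; commitIndex=4

Answer: 1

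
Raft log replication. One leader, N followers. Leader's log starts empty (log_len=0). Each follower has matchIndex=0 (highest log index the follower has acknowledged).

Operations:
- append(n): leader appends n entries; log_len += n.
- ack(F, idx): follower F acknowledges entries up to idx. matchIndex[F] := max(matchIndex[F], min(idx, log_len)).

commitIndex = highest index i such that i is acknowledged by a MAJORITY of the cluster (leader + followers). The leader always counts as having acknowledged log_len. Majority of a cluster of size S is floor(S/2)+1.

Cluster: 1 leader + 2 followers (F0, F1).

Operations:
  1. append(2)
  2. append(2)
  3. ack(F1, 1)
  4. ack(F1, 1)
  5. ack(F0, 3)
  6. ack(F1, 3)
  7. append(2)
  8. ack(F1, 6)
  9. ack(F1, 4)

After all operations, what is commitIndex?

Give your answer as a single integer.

Op 1: append 2 -> log_len=2
Op 2: append 2 -> log_len=4
Op 3: F1 acks idx 1 -> match: F0=0 F1=1; commitIndex=1
Op 4: F1 acks idx 1 -> match: F0=0 F1=1; commitIndex=1
Op 5: F0 acks idx 3 -> match: F0=3 F1=1; commitIndex=3
Op 6: F1 acks idx 3 -> match: F0=3 F1=3; commitIndex=3
Op 7: append 2 -> log_len=6
Op 8: F1 acks idx 6 -> match: F0=3 F1=6; commitIndex=6
Op 9: F1 acks idx 4 -> match: F0=3 F1=6; commitIndex=6

Answer: 6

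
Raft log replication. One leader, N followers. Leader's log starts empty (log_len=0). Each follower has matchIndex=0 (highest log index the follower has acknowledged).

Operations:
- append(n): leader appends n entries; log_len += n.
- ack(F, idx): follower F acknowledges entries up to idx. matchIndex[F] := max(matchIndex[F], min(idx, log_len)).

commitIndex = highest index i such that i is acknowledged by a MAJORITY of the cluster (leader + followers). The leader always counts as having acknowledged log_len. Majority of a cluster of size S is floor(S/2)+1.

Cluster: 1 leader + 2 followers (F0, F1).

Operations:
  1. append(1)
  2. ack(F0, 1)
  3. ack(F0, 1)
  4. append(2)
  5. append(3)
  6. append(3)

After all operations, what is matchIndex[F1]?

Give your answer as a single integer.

Answer: 0

Derivation:
Op 1: append 1 -> log_len=1
Op 2: F0 acks idx 1 -> match: F0=1 F1=0; commitIndex=1
Op 3: F0 acks idx 1 -> match: F0=1 F1=0; commitIndex=1
Op 4: append 2 -> log_len=3
Op 5: append 3 -> log_len=6
Op 6: append 3 -> log_len=9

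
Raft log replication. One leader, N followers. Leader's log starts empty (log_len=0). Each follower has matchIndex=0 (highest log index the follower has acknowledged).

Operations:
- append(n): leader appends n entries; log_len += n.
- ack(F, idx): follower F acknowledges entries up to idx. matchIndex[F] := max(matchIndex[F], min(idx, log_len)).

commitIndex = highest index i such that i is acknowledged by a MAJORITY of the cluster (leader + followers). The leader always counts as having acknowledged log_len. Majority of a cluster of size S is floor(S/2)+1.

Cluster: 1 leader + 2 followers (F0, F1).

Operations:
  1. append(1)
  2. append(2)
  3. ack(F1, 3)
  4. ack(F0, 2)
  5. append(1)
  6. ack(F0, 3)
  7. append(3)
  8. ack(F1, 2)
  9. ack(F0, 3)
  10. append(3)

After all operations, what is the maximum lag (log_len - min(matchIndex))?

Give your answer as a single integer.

Answer: 7

Derivation:
Op 1: append 1 -> log_len=1
Op 2: append 2 -> log_len=3
Op 3: F1 acks idx 3 -> match: F0=0 F1=3; commitIndex=3
Op 4: F0 acks idx 2 -> match: F0=2 F1=3; commitIndex=3
Op 5: append 1 -> log_len=4
Op 6: F0 acks idx 3 -> match: F0=3 F1=3; commitIndex=3
Op 7: append 3 -> log_len=7
Op 8: F1 acks idx 2 -> match: F0=3 F1=3; commitIndex=3
Op 9: F0 acks idx 3 -> match: F0=3 F1=3; commitIndex=3
Op 10: append 3 -> log_len=10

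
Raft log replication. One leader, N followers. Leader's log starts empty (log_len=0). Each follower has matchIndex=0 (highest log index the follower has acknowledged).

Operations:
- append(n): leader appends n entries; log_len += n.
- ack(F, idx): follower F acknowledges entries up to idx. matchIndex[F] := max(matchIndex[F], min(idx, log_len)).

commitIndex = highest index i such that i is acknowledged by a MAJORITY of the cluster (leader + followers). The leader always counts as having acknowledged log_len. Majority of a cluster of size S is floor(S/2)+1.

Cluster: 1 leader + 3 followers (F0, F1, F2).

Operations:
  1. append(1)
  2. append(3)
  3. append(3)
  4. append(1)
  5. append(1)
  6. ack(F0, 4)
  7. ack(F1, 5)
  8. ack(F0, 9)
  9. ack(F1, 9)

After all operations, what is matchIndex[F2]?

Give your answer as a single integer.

Op 1: append 1 -> log_len=1
Op 2: append 3 -> log_len=4
Op 3: append 3 -> log_len=7
Op 4: append 1 -> log_len=8
Op 5: append 1 -> log_len=9
Op 6: F0 acks idx 4 -> match: F0=4 F1=0 F2=0; commitIndex=0
Op 7: F1 acks idx 5 -> match: F0=4 F1=5 F2=0; commitIndex=4
Op 8: F0 acks idx 9 -> match: F0=9 F1=5 F2=0; commitIndex=5
Op 9: F1 acks idx 9 -> match: F0=9 F1=9 F2=0; commitIndex=9

Answer: 0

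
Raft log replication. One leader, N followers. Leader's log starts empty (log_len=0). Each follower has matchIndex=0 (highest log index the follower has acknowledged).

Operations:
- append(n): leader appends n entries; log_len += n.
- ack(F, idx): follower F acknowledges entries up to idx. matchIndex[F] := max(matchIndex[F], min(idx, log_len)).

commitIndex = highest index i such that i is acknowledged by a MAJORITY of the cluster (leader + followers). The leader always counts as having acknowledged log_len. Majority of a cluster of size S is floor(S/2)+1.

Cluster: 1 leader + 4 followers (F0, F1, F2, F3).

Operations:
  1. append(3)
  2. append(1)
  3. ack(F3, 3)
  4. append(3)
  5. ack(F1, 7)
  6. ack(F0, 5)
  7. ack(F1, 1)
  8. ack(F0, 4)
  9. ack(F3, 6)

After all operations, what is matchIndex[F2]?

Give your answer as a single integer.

Op 1: append 3 -> log_len=3
Op 2: append 1 -> log_len=4
Op 3: F3 acks idx 3 -> match: F0=0 F1=0 F2=0 F3=3; commitIndex=0
Op 4: append 3 -> log_len=7
Op 5: F1 acks idx 7 -> match: F0=0 F1=7 F2=0 F3=3; commitIndex=3
Op 6: F0 acks idx 5 -> match: F0=5 F1=7 F2=0 F3=3; commitIndex=5
Op 7: F1 acks idx 1 -> match: F0=5 F1=7 F2=0 F3=3; commitIndex=5
Op 8: F0 acks idx 4 -> match: F0=5 F1=7 F2=0 F3=3; commitIndex=5
Op 9: F3 acks idx 6 -> match: F0=5 F1=7 F2=0 F3=6; commitIndex=6

Answer: 0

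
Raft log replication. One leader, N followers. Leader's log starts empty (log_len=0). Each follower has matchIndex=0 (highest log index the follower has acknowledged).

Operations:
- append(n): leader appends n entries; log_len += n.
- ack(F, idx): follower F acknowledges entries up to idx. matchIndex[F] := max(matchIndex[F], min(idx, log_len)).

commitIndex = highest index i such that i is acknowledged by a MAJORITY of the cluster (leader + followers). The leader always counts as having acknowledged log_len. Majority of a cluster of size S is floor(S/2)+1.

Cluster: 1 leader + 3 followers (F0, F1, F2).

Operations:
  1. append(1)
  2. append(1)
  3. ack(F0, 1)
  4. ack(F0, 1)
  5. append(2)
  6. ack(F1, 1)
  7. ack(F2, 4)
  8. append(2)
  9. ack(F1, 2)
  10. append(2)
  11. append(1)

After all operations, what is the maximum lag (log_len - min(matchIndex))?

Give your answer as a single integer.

Op 1: append 1 -> log_len=1
Op 2: append 1 -> log_len=2
Op 3: F0 acks idx 1 -> match: F0=1 F1=0 F2=0; commitIndex=0
Op 4: F0 acks idx 1 -> match: F0=1 F1=0 F2=0; commitIndex=0
Op 5: append 2 -> log_len=4
Op 6: F1 acks idx 1 -> match: F0=1 F1=1 F2=0; commitIndex=1
Op 7: F2 acks idx 4 -> match: F0=1 F1=1 F2=4; commitIndex=1
Op 8: append 2 -> log_len=6
Op 9: F1 acks idx 2 -> match: F0=1 F1=2 F2=4; commitIndex=2
Op 10: append 2 -> log_len=8
Op 11: append 1 -> log_len=9

Answer: 8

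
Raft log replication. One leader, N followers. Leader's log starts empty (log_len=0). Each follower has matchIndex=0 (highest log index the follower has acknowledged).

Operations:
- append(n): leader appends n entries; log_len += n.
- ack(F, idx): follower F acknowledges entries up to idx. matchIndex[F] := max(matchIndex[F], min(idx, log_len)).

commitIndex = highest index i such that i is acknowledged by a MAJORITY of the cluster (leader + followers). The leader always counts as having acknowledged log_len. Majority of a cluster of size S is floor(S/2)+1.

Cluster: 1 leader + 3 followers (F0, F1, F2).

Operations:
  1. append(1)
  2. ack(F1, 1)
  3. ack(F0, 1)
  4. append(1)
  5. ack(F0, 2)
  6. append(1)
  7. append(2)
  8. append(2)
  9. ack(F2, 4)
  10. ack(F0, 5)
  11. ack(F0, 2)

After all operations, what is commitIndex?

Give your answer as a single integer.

Answer: 4

Derivation:
Op 1: append 1 -> log_len=1
Op 2: F1 acks idx 1 -> match: F0=0 F1=1 F2=0; commitIndex=0
Op 3: F0 acks idx 1 -> match: F0=1 F1=1 F2=0; commitIndex=1
Op 4: append 1 -> log_len=2
Op 5: F0 acks idx 2 -> match: F0=2 F1=1 F2=0; commitIndex=1
Op 6: append 1 -> log_len=3
Op 7: append 2 -> log_len=5
Op 8: append 2 -> log_len=7
Op 9: F2 acks idx 4 -> match: F0=2 F1=1 F2=4; commitIndex=2
Op 10: F0 acks idx 5 -> match: F0=5 F1=1 F2=4; commitIndex=4
Op 11: F0 acks idx 2 -> match: F0=5 F1=1 F2=4; commitIndex=4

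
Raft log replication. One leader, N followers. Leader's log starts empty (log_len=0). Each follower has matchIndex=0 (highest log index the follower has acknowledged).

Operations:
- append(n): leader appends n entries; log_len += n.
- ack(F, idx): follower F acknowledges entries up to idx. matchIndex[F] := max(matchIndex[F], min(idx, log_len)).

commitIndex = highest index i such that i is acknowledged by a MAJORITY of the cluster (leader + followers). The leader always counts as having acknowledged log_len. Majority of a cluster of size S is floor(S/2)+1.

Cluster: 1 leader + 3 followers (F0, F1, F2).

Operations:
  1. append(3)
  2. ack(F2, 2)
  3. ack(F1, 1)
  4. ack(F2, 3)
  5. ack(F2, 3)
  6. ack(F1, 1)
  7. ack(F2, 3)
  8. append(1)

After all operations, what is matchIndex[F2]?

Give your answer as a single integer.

Answer: 3

Derivation:
Op 1: append 3 -> log_len=3
Op 2: F2 acks idx 2 -> match: F0=0 F1=0 F2=2; commitIndex=0
Op 3: F1 acks idx 1 -> match: F0=0 F1=1 F2=2; commitIndex=1
Op 4: F2 acks idx 3 -> match: F0=0 F1=1 F2=3; commitIndex=1
Op 5: F2 acks idx 3 -> match: F0=0 F1=1 F2=3; commitIndex=1
Op 6: F1 acks idx 1 -> match: F0=0 F1=1 F2=3; commitIndex=1
Op 7: F2 acks idx 3 -> match: F0=0 F1=1 F2=3; commitIndex=1
Op 8: append 1 -> log_len=4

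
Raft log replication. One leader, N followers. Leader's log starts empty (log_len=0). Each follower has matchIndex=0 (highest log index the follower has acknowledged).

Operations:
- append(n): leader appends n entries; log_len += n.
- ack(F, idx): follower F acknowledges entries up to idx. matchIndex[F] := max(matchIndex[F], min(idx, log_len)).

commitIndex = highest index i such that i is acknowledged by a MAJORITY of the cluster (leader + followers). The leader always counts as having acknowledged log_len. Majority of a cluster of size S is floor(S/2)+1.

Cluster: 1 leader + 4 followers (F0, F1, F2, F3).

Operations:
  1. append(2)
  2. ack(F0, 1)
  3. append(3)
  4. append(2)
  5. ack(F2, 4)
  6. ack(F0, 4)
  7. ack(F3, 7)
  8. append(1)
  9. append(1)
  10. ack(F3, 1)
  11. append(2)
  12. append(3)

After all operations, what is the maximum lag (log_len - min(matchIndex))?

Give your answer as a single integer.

Answer: 14

Derivation:
Op 1: append 2 -> log_len=2
Op 2: F0 acks idx 1 -> match: F0=1 F1=0 F2=0 F3=0; commitIndex=0
Op 3: append 3 -> log_len=5
Op 4: append 2 -> log_len=7
Op 5: F2 acks idx 4 -> match: F0=1 F1=0 F2=4 F3=0; commitIndex=1
Op 6: F0 acks idx 4 -> match: F0=4 F1=0 F2=4 F3=0; commitIndex=4
Op 7: F3 acks idx 7 -> match: F0=4 F1=0 F2=4 F3=7; commitIndex=4
Op 8: append 1 -> log_len=8
Op 9: append 1 -> log_len=9
Op 10: F3 acks idx 1 -> match: F0=4 F1=0 F2=4 F3=7; commitIndex=4
Op 11: append 2 -> log_len=11
Op 12: append 3 -> log_len=14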